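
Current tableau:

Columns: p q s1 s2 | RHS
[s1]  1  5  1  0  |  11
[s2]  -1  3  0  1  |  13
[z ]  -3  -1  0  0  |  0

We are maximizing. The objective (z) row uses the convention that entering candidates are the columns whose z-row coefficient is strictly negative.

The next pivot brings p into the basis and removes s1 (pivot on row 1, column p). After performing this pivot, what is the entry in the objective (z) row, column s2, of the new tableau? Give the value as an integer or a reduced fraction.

Pivot element is row 1, column p: 1.
Normalize row 1: new (row 1, s2) = 0/1 = 0.
z-row ← z-row − (-3)·(new row 1): 0 − (-3)·0 = 0.

0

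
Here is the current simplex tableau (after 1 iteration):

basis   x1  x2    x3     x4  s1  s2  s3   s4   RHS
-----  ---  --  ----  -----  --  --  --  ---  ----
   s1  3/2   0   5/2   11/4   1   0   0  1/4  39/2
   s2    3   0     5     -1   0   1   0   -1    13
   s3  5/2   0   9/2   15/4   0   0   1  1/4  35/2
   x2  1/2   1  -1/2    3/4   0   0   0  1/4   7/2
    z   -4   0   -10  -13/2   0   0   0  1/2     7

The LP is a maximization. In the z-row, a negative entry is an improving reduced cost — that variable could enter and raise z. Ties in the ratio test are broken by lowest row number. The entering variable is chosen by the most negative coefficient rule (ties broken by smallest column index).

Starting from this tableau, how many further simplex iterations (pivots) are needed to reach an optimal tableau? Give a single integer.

2

pivot: x3 in, s2 out → z = 33
pivot: x4 in, s3 out → z = 4055/93
No improving column remains; optimal.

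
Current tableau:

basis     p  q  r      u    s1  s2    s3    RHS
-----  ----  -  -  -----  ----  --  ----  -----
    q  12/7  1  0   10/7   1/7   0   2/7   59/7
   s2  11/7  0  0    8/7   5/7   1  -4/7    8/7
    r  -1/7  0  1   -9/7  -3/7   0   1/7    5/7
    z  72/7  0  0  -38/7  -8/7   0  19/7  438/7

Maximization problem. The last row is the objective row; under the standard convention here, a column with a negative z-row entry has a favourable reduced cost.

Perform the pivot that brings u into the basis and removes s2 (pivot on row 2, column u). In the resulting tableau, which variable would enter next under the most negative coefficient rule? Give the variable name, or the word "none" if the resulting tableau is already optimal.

none

Pivot element 8/7. New z-row = old z-row − (-38/7)·(row 2/(8/7)).
Updated z-row coefficients: p: 71/4, q: 0, r: 0, u: 0, s1: 9/4, s2: 19/4, s3: 0.
No coefficient is strictly negative; the tableau after this pivot is optimal.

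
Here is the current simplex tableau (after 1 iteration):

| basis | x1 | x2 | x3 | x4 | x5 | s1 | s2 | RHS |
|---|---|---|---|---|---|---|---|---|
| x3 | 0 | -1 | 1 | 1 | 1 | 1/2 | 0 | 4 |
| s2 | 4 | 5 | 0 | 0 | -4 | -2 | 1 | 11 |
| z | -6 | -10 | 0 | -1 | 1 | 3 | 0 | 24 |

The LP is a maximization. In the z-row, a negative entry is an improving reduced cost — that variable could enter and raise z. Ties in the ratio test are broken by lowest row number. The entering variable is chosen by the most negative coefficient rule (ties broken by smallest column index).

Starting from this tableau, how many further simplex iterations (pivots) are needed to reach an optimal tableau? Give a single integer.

2

pivot: x2 in, s2 out → z = 46
pivot: x5 in, x3 out → z = 263
No improving column remains; optimal.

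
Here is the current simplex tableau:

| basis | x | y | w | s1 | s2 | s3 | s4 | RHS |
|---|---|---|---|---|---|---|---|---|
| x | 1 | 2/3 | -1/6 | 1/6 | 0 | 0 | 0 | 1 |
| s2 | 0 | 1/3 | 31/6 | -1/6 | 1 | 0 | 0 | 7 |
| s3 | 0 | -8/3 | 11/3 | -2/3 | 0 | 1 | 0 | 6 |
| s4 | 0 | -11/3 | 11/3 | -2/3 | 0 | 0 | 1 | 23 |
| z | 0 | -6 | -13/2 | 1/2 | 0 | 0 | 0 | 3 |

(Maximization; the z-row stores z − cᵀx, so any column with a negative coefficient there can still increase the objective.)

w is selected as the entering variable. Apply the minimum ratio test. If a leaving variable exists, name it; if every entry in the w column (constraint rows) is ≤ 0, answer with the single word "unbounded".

Ratios: row 1 (x): entry -1/6 ≤ 0, skip; row 2 (s2): 7/(31/6) = 42/31; row 3 (s3): 6/(11/3) = 18/11; row 4 (s4): 23/(11/3) = 69/11.
Minimum ratio is in the s2 row, so s2 leaves.

s2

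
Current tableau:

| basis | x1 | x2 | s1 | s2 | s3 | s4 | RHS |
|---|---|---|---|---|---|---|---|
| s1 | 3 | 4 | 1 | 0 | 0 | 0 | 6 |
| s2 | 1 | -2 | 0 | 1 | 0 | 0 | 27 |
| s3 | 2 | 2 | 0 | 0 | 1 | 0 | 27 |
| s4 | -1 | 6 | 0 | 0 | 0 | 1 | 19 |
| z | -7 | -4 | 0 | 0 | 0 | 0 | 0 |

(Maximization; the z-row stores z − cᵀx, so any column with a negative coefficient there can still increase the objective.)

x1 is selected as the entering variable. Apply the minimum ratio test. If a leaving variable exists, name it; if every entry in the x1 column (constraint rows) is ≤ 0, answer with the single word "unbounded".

s1

Ratios: row 1 (s1): 6/3 = 2; row 2 (s2): 27/1 = 27; row 3 (s3): 27/2 = 27/2; row 4 (s4): entry -1 ≤ 0, skip.
Minimum ratio is in the s1 row, so s1 leaves.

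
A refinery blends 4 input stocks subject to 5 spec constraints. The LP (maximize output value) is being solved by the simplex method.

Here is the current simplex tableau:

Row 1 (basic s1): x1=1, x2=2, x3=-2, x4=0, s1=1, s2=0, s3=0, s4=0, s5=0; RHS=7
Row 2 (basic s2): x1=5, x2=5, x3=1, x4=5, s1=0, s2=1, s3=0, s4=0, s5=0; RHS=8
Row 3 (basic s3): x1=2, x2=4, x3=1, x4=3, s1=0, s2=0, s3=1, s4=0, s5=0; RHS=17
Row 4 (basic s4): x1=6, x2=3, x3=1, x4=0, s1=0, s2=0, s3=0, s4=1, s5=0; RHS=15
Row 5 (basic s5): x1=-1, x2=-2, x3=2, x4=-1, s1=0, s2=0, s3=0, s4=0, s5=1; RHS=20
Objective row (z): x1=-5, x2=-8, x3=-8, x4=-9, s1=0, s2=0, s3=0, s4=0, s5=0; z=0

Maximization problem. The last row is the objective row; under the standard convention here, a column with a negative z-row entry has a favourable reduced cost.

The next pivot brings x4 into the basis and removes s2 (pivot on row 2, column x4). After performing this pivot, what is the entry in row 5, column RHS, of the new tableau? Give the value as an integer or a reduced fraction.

108/5

Pivot element is row 2, column x4: 5.
Normalize row 2: new (row 2, RHS) = 8/5 = 8/5.
row 5 ← row 5 − (-1)·(new row 2): 20 − (-1)·(8/5) = 108/5.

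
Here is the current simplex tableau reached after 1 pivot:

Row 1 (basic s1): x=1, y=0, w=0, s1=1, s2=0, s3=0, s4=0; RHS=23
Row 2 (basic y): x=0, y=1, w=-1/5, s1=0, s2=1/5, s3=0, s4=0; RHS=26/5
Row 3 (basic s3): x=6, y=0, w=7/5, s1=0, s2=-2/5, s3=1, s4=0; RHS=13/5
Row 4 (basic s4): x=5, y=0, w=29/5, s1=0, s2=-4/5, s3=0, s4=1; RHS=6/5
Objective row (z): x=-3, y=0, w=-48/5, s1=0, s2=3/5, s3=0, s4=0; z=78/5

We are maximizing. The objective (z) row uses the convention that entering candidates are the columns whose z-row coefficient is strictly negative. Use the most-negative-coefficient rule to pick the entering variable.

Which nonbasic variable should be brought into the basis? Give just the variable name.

Objective-row coefficients: x: -3, y: 0, w: -48/5, s1: 0, s2: 3/5, s3: 0, s4: 0.
The most negative is -48/5 in column w, so w enters.

w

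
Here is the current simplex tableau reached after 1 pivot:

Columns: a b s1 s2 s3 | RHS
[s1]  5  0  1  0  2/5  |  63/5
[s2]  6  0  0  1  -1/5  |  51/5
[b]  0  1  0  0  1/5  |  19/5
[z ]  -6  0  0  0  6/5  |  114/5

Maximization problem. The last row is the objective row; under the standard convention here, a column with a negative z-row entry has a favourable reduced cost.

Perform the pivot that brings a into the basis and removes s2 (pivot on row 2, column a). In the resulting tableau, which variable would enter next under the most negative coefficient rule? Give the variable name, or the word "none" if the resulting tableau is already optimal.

Pivot element 6. New z-row = old z-row − (-6)·(row 2/6).
Updated z-row coefficients: a: 0, b: 0, s1: 0, s2: 1, s3: 1.
No coefficient is strictly negative; the tableau after this pivot is optimal.

none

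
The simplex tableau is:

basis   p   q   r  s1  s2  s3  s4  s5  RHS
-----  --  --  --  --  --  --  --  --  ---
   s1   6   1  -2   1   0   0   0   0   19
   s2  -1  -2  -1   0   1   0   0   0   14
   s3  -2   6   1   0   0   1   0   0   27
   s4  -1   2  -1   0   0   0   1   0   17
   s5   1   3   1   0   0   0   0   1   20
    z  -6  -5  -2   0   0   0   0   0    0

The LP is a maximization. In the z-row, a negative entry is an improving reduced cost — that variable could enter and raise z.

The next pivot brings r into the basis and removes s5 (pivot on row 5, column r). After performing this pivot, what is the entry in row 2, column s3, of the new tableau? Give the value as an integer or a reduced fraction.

Pivot element is row 5, column r: 1.
Normalize row 5: new (row 5, s3) = 0/1 = 0.
row 2 ← row 2 − (-1)·(new row 5): 0 − (-1)·0 = 0.

0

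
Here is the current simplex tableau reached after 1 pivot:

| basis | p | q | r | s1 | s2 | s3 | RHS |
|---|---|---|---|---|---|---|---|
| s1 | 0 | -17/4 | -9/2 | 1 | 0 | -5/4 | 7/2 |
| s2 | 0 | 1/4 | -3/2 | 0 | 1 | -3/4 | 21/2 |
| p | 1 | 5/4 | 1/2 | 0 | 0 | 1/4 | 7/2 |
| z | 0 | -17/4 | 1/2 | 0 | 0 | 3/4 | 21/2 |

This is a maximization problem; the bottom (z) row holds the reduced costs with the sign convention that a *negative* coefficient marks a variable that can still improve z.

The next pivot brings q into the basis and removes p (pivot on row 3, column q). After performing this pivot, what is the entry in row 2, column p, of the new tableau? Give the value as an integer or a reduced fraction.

-1/5

Pivot element is row 3, column q: 5/4.
Normalize row 3: new (row 3, p) = 1/(5/4) = 4/5.
row 2 ← row 2 − (1/4)·(new row 3): 0 − (1/4)·(4/5) = -1/5.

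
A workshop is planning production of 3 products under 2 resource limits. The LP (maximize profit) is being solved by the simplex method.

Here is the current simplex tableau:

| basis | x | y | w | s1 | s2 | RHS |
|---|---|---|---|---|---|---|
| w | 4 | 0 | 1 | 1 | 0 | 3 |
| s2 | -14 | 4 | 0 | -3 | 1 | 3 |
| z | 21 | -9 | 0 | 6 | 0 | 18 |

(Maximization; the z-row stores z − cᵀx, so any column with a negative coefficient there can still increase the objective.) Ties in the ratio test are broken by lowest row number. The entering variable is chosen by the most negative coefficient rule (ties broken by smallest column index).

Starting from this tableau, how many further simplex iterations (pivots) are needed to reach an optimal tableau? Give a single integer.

pivot: y in, s2 out → z = 99/4
pivot: x in, w out → z = 261/8
No improving column remains; optimal.

2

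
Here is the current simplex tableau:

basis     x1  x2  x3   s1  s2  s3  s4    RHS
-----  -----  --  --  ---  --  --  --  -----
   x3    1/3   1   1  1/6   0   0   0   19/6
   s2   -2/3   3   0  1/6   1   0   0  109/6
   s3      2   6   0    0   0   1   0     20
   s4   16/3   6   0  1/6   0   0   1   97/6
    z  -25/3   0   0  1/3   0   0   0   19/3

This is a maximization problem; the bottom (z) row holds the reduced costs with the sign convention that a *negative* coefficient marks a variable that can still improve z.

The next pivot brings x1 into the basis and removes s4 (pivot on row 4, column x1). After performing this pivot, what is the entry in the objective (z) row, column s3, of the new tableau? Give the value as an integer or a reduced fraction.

Pivot element is row 4, column x1: 16/3.
Normalize row 4: new (row 4, s3) = 0/(16/3) = 0.
z-row ← z-row − (-25/3)·(new row 4): 0 − (-25/3)·0 = 0.

0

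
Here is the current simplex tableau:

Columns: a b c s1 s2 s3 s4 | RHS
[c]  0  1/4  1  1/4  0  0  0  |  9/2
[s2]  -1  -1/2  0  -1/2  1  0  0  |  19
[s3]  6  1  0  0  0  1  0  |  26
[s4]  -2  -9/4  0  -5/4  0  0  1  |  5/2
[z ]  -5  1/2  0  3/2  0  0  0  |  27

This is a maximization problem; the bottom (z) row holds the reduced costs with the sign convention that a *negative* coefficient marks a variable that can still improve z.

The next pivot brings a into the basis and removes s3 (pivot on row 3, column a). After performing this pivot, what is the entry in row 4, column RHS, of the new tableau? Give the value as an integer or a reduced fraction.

Pivot element is row 3, column a: 6.
Normalize row 3: new (row 3, RHS) = 26/6 = 13/3.
row 4 ← row 4 − (-2)·(new row 3): 5/2 − (-2)·(13/3) = 67/6.

67/6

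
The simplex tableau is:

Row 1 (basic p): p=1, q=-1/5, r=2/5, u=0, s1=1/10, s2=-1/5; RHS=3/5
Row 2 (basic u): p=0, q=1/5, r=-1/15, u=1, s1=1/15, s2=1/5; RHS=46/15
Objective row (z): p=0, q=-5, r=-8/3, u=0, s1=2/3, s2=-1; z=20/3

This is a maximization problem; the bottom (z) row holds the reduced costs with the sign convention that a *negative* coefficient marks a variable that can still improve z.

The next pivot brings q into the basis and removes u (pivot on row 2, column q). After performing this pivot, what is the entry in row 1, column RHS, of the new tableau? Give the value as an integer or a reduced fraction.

11/3

Pivot element is row 2, column q: 1/5.
Normalize row 2: new (row 2, RHS) = (46/15)/(1/5) = 46/3.
row 1 ← row 1 − (-1/5)·(new row 2): 3/5 − (-1/5)·(46/3) = 11/3.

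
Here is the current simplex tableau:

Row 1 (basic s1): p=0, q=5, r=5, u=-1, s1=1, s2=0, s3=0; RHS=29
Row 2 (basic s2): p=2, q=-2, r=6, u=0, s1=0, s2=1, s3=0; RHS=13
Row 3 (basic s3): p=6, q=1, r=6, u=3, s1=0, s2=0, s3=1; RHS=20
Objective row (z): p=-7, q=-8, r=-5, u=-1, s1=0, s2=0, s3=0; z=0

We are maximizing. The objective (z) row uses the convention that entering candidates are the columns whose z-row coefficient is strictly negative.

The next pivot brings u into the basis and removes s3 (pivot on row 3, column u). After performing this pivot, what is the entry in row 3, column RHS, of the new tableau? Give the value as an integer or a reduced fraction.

20/3

Pivot element is row 3, column u: 3.
Normalize row 3: new (row 3, RHS) = 20/3 = 20/3.
Row 3 is the pivot row, so the entry is 20/3.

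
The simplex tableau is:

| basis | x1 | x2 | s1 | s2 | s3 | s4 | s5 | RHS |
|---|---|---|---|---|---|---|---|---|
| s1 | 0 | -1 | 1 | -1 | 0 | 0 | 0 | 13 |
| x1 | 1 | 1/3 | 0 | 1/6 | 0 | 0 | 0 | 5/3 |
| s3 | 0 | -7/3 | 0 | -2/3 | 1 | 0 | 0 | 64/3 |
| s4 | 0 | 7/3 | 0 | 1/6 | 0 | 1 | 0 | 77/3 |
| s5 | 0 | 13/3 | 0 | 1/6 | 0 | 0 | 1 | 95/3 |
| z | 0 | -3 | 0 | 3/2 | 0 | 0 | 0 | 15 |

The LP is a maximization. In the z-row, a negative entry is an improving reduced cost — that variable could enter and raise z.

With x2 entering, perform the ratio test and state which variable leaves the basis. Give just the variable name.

x1

Ratios: row 1 (s1): entry -1 ≤ 0, skip; row 2 (x1): (5/3)/(1/3) = 5; row 3 (s3): entry -7/3 ≤ 0, skip; row 4 (s4): (77/3)/(7/3) = 11; row 5 (s5): (95/3)/(13/3) = 95/13.
Minimum ratio 5 is in the x1 row, so x1 leaves.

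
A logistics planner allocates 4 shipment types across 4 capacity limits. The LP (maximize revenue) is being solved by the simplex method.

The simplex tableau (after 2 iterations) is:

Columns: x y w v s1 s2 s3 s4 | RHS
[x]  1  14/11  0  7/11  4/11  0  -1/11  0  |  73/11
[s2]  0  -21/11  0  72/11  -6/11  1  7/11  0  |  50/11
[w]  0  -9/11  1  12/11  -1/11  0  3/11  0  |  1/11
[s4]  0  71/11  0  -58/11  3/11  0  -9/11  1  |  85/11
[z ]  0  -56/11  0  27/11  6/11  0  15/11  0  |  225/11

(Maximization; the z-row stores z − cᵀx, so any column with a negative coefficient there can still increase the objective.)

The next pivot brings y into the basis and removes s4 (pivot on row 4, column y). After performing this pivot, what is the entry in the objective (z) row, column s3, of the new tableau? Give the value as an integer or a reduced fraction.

51/71

Pivot element is row 4, column y: 71/11.
Normalize row 4: new (row 4, s3) = (-9/11)/(71/11) = -9/71.
z-row ← z-row − (-56/11)·(new row 4): 15/11 − (-56/11)·(-9/71) = 51/71.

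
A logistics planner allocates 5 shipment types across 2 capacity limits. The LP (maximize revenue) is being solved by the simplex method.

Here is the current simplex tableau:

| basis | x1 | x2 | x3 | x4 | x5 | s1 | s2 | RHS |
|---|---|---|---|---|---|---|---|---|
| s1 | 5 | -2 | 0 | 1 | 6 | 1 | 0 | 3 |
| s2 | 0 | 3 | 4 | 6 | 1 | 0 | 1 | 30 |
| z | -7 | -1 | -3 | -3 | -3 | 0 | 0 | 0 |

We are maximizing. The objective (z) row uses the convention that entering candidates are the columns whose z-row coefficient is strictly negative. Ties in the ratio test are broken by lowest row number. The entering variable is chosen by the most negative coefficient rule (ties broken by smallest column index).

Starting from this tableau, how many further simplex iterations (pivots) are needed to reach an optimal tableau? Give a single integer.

2

pivot: x1 in, s1 out → z = 21/5
pivot: x2 in, s2 out → z = 211/5
No improving column remains; optimal.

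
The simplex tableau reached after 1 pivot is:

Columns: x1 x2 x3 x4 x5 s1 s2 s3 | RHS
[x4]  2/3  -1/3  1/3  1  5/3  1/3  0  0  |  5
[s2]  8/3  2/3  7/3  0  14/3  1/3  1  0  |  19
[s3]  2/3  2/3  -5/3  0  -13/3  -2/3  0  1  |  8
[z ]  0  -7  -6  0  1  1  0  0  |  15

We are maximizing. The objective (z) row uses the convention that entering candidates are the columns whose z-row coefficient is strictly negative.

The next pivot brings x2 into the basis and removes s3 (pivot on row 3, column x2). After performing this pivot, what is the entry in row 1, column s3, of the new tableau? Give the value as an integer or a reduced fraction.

Pivot element is row 3, column x2: 2/3.
Normalize row 3: new (row 3, s3) = 1/(2/3) = 3/2.
row 1 ← row 1 − (-1/3)·(new row 3): 0 − (-1/3)·(3/2) = 1/2.

1/2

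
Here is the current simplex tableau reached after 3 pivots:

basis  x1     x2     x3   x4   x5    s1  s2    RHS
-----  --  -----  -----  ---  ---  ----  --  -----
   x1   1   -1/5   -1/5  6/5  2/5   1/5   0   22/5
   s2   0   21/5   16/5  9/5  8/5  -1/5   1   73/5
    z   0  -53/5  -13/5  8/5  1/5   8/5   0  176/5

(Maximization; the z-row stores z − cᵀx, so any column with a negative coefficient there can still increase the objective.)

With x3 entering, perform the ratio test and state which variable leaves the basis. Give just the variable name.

Ratios: row 1 (x1): entry -1/5 ≤ 0, skip; row 2 (s2): (73/5)/(16/5) = 73/16.
Minimum ratio 73/16 is in the s2 row, so s2 leaves.

s2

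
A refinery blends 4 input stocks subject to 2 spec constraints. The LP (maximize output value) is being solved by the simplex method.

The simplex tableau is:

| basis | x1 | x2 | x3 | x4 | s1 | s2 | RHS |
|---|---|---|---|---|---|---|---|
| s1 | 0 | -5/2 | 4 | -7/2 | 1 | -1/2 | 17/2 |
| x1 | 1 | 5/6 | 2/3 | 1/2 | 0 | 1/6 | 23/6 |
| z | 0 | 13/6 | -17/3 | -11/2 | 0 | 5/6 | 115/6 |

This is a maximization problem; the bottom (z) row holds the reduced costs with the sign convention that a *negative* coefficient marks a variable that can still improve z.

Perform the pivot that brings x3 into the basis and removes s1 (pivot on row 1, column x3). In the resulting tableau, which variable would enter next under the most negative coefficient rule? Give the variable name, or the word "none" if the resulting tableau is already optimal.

x4

Pivot element 4. New z-row = old z-row − (-17/3)·(row 1/4).
Updated z-row coefficients: x1: 0, x2: -11/8, x3: 0, x4: -251/24, s1: 17/12, s2: 1/8.
The most negative is -251/24 in column x4, so x4 would enter next.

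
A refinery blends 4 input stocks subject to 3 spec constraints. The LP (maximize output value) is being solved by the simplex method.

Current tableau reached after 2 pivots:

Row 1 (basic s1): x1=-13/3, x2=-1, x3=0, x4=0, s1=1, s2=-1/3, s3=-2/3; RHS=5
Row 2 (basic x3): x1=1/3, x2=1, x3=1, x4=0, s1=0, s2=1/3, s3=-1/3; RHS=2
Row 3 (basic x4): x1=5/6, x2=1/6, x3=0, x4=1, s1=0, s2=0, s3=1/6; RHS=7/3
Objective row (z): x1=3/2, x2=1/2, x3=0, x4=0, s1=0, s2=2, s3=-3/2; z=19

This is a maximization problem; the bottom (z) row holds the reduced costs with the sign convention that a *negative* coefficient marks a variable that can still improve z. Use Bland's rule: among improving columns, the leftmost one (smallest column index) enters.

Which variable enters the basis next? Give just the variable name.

s3

Objective-row coefficients: x1: 3/2, x2: 1/2, x3: 0, x4: 0, s1: 0, s2: 2, s3: -3/2.
Improving columns: s3. Bland's rule picks the smallest column index → s3.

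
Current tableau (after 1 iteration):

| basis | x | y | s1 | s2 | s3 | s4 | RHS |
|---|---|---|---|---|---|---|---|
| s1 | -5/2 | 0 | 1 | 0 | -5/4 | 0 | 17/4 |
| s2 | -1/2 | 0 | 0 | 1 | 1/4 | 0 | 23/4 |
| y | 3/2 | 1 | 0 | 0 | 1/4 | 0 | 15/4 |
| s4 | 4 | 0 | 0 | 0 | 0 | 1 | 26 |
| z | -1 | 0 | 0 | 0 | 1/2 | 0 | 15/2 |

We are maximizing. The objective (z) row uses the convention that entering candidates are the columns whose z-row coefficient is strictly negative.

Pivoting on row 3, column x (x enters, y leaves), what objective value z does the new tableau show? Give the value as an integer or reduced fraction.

Minimum ratio for x: (15/4)/(3/2) = 5/2.
z changes by −(z-row coeff of x)·ratio = −(-1)·(5/2) = 5/2.
New z = 15/2 + (5/2) = 10.

10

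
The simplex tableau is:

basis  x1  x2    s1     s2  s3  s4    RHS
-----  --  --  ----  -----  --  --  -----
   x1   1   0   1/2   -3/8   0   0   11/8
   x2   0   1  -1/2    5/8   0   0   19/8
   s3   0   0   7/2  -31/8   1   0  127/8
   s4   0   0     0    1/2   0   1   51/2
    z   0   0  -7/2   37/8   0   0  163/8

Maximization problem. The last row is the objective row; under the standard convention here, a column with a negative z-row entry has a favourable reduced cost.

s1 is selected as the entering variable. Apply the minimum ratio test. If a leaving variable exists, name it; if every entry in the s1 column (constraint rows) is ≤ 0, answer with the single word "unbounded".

Ratios: row 1 (x1): (11/8)/(1/2) = 11/4; row 2 (x2): entry -1/2 ≤ 0, skip; row 3 (s3): (127/8)/(7/2) = 127/28; row 4 (s4): entry 0 ≤ 0, skip.
Minimum ratio is in the x1 row, so x1 leaves.

x1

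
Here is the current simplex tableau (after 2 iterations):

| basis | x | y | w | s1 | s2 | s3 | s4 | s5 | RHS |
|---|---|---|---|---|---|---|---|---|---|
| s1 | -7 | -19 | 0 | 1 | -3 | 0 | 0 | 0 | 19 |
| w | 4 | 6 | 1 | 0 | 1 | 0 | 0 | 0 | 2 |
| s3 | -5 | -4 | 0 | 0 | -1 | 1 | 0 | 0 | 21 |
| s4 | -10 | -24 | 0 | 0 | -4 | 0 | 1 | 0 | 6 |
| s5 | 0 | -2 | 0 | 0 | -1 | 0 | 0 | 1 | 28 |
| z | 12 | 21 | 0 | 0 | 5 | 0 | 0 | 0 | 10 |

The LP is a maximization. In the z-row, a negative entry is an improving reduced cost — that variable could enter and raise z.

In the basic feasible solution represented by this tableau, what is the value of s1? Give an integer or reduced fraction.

19

s1 is basic (row 1); its value is the RHS of that row: 19.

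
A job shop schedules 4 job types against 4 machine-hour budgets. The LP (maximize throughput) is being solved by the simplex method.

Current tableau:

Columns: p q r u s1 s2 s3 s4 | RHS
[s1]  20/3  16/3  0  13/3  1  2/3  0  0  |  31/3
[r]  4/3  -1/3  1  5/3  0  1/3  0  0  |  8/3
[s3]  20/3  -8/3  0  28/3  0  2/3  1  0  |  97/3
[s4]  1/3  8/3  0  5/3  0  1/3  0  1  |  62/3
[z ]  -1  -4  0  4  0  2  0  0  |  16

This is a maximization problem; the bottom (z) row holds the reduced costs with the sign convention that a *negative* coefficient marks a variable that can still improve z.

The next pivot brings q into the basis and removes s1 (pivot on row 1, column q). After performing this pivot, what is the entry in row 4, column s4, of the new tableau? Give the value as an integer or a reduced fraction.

1

Pivot element is row 1, column q: 16/3.
Normalize row 1: new (row 1, s4) = 0/(16/3) = 0.
row 4 ← row 4 − (8/3)·(new row 1): 1 − (8/3)·0 = 1.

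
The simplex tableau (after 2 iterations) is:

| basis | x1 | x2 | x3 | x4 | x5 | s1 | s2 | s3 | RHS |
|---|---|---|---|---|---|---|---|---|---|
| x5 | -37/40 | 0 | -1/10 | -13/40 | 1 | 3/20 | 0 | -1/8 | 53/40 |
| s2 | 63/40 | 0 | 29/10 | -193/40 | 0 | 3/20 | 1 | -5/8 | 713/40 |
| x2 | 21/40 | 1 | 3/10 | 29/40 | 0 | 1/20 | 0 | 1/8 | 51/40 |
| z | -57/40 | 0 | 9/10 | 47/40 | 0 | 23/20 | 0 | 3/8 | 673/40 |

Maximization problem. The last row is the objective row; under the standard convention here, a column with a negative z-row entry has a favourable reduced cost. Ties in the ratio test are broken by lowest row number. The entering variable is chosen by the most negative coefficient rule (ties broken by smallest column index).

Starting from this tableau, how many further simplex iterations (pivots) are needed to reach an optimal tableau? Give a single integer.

1

pivot: x1 in, x2 out → z = 142/7
No improving column remains; optimal.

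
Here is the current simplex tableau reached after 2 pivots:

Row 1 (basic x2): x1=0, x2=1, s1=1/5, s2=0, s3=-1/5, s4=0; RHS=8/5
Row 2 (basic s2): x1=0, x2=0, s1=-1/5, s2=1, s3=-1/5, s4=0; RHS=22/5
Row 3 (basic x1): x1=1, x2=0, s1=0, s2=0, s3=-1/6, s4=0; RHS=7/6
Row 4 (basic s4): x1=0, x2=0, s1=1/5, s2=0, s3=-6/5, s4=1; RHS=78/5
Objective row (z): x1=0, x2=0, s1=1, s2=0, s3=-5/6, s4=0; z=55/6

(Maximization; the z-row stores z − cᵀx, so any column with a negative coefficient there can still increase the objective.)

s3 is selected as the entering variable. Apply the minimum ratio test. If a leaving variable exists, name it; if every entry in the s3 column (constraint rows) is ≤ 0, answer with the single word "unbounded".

s3-column entries: row 1: -1/5, row 2: -1/5, row 3: -1/6, row 4: -6/5. All ≤ 0, so s3 can increase without bound; the LP is unbounded in this direction.

unbounded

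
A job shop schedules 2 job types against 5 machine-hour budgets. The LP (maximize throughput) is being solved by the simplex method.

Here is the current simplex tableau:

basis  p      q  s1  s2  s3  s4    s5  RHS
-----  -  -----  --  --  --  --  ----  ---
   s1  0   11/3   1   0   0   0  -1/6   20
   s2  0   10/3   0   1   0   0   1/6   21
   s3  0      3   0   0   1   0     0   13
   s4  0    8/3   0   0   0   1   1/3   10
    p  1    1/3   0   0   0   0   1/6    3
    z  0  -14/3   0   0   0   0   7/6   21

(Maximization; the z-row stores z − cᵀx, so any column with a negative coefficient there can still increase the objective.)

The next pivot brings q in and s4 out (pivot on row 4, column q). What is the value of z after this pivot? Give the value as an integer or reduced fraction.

77/2

Minimum ratio for q: 10/(8/3) = 15/4.
z changes by −(z-row coeff of q)·ratio = −(-14/3)·(15/4) = 35/2.
New z = 21 + (35/2) = 77/2.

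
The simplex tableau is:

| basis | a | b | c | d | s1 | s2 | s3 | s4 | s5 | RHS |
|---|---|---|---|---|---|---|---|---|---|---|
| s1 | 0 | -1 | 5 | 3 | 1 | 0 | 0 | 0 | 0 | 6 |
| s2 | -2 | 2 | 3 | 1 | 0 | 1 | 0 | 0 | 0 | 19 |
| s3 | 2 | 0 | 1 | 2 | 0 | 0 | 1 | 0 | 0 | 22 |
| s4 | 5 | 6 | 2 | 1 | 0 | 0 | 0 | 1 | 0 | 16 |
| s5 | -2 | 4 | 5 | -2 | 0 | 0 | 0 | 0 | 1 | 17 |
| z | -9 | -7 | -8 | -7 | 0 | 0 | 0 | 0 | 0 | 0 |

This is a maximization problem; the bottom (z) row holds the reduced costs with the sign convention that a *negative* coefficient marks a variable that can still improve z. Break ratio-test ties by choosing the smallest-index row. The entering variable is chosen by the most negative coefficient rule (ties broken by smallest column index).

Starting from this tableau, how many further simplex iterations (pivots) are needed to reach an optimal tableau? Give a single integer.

2

pivot: a in, s4 out → z = 144/5
pivot: d in, s1 out → z = 196/5
No improving column remains; optimal.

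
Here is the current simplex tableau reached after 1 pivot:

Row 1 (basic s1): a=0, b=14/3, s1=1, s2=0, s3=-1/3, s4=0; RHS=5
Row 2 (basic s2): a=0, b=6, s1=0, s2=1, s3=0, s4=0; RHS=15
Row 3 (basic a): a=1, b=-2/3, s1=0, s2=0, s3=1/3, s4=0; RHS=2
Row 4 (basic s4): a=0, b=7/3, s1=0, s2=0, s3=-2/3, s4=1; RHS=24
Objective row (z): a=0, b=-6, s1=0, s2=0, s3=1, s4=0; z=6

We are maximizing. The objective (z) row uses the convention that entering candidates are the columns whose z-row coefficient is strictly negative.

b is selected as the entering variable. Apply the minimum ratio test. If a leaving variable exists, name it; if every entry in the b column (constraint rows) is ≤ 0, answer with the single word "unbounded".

Ratios: row 1 (s1): 5/(14/3) = 15/14; row 2 (s2): 15/6 = 5/2; row 3 (a): entry -2/3 ≤ 0, skip; row 4 (s4): 24/(7/3) = 72/7.
Minimum ratio is in the s1 row, so s1 leaves.

s1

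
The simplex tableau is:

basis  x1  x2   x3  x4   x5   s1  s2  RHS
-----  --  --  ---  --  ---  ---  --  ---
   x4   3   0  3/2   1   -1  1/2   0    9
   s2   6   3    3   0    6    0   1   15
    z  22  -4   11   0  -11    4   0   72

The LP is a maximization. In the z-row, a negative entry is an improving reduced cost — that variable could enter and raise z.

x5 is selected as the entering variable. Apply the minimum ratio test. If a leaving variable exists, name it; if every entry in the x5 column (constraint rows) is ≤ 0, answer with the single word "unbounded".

s2

Ratios: row 1 (x4): entry -1 ≤ 0, skip; row 2 (s2): 15/6 = 5/2.
Minimum ratio is in the s2 row, so s2 leaves.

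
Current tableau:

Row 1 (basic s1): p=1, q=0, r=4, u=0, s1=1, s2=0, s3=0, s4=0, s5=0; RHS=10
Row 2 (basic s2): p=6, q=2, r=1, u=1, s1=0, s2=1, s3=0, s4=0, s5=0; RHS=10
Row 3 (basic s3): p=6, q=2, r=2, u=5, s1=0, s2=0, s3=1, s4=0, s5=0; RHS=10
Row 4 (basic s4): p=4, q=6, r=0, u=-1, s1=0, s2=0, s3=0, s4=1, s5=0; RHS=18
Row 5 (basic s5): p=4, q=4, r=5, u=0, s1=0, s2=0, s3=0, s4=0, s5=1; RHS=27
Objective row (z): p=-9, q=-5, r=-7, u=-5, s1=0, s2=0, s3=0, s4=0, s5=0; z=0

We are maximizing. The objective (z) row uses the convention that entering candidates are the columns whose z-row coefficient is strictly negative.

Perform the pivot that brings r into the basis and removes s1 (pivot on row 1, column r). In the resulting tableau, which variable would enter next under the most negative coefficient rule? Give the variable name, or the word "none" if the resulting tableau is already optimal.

p

Pivot element 4. New z-row = old z-row − (-7)·(row 1/4).
Updated z-row coefficients: p: -29/4, q: -5, r: 0, u: -5, s1: 7/4, s2: 0, s3: 0, s4: 0, s5: 0.
The most negative is -29/4 in column p, so p would enter next.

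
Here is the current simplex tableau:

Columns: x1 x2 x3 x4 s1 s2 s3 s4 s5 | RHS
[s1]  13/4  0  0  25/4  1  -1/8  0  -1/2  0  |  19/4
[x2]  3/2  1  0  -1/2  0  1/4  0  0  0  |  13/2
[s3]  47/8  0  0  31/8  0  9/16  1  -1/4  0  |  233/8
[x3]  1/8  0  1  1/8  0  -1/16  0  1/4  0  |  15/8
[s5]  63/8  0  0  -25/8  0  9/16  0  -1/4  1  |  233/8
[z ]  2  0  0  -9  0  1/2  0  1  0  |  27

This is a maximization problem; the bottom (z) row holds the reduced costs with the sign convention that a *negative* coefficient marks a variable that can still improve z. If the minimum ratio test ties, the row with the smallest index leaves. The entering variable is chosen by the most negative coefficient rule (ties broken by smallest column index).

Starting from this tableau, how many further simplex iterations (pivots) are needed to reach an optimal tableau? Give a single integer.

pivot: x4 in, s1 out → z = 846/25
No improving column remains; optimal.

1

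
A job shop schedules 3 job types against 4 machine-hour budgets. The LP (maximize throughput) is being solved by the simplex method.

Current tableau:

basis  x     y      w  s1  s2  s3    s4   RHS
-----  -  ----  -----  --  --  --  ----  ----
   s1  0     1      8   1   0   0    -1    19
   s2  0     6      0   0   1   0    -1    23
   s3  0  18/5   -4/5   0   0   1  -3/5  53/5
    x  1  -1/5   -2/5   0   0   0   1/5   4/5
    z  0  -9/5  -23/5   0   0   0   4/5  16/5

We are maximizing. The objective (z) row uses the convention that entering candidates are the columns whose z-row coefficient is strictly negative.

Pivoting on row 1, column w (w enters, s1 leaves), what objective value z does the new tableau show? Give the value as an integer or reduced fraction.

Minimum ratio for w: 19/8 = 19/8.
z changes by −(z-row coeff of w)·ratio = −(-23/5)·(19/8) = 437/40.
New z = 16/5 + (437/40) = 113/8.

113/8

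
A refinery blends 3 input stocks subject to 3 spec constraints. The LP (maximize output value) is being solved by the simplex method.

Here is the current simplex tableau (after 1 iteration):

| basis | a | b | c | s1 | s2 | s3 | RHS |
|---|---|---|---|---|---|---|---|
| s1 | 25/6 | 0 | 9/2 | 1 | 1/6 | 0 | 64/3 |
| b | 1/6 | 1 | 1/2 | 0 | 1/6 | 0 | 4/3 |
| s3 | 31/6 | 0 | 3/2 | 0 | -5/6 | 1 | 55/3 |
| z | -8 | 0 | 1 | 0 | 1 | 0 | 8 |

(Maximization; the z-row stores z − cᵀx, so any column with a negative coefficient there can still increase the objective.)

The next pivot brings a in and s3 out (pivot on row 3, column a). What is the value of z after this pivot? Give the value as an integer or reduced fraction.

1128/31

Minimum ratio for a: (55/3)/(31/6) = 110/31.
z changes by −(z-row coeff of a)·ratio = −(-8)·(110/31) = 880/31.
New z = 8 + (880/31) = 1128/31.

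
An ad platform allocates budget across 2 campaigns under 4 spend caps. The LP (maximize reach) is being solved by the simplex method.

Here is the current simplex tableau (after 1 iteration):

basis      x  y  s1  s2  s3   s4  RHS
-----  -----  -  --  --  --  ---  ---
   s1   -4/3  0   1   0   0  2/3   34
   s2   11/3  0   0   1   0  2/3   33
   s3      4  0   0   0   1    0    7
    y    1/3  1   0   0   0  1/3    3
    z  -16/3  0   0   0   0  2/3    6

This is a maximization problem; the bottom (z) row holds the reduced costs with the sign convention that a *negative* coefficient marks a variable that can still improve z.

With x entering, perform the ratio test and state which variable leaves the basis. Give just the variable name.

Ratios: row 1 (s1): entry -4/3 ≤ 0, skip; row 2 (s2): 33/(11/3) = 9; row 3 (s3): 7/4 = 7/4; row 4 (y): 3/(1/3) = 9.
Minimum ratio 7/4 is in the s3 row, so s3 leaves.

s3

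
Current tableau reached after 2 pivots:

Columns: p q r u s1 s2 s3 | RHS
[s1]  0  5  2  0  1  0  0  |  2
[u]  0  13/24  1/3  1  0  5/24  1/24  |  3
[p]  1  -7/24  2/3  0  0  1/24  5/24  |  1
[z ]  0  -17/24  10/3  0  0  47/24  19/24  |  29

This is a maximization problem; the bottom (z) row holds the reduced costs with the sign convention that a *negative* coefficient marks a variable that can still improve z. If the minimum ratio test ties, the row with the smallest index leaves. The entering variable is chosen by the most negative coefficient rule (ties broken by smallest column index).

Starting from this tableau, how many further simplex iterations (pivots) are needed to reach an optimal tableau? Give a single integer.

1

pivot: q in, s1 out → z = 1757/60
No improving column remains; optimal.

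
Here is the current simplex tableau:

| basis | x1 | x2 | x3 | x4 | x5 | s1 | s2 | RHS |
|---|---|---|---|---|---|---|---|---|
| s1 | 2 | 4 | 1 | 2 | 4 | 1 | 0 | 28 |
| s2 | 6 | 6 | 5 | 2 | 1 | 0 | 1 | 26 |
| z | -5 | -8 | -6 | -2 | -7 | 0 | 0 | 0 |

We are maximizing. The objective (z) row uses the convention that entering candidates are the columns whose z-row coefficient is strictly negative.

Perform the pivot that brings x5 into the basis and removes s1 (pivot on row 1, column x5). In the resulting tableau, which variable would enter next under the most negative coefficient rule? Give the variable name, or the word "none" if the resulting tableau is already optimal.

x3

Pivot element 4. New z-row = old z-row − (-7)·(row 1/4).
Updated z-row coefficients: x1: -3/2, x2: -1, x3: -17/4, x4: 3/2, x5: 0, s1: 7/4, s2: 0.
The most negative is -17/4 in column x3, so x3 would enter next.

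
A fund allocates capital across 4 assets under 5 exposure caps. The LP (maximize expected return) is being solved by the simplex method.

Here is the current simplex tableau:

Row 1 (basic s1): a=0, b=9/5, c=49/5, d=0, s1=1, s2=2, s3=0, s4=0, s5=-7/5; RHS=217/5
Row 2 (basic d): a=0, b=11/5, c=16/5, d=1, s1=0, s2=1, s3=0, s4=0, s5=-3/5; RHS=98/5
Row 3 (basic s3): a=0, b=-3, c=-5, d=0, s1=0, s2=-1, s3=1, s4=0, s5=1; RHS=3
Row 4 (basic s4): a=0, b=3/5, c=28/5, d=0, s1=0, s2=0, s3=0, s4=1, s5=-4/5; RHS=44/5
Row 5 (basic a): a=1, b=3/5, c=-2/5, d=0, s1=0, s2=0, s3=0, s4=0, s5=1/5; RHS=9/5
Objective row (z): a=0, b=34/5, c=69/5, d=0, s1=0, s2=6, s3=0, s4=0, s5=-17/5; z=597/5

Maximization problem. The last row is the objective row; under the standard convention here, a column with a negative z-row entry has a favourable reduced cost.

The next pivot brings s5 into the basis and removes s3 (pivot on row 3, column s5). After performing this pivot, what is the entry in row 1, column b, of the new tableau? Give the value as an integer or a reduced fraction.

Pivot element is row 3, column s5: 1.
Normalize row 3: new (row 3, b) = (-3)/1 = -3.
row 1 ← row 1 − (-7/5)·(new row 3): 9/5 − (-7/5)·(-3) = -12/5.

-12/5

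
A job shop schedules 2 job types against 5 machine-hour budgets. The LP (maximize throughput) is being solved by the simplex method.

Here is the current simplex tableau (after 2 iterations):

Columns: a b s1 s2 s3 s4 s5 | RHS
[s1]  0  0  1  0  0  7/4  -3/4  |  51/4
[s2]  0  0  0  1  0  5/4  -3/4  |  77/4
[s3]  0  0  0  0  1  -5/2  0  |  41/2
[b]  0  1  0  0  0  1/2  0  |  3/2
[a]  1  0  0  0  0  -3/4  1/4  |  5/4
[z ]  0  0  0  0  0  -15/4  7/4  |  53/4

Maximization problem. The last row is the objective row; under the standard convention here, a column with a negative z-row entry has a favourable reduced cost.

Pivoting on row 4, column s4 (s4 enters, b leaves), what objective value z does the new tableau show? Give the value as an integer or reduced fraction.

49/2

Minimum ratio for s4: (3/2)/(1/2) = 3.
z changes by −(z-row coeff of s4)·ratio = −(-15/4)·3 = 45/4.
New z = 53/4 + (45/4) = 49/2.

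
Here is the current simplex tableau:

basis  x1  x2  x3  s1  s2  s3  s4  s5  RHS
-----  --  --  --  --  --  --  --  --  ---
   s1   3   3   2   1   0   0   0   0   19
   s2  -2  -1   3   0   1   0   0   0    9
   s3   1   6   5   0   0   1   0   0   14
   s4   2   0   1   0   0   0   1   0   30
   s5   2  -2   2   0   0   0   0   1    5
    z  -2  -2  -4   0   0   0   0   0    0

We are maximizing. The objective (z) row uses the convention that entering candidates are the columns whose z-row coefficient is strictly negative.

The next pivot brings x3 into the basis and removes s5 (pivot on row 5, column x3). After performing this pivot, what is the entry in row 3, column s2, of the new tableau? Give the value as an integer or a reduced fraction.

Pivot element is row 5, column x3: 2.
Normalize row 5: new (row 5, s2) = 0/2 = 0.
row 3 ← row 3 − 5·(new row 5): 0 − 5·0 = 0.

0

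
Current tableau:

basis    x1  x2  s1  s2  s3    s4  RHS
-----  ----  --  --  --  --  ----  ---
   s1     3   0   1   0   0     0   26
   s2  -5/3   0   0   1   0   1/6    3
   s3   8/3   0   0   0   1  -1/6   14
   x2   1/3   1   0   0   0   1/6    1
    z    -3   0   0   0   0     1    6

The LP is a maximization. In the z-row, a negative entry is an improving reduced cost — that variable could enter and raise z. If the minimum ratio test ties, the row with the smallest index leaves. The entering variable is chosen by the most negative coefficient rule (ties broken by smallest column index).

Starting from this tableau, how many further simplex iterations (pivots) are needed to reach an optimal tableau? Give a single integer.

1

pivot: x1 in, x2 out → z = 15
No improving column remains; optimal.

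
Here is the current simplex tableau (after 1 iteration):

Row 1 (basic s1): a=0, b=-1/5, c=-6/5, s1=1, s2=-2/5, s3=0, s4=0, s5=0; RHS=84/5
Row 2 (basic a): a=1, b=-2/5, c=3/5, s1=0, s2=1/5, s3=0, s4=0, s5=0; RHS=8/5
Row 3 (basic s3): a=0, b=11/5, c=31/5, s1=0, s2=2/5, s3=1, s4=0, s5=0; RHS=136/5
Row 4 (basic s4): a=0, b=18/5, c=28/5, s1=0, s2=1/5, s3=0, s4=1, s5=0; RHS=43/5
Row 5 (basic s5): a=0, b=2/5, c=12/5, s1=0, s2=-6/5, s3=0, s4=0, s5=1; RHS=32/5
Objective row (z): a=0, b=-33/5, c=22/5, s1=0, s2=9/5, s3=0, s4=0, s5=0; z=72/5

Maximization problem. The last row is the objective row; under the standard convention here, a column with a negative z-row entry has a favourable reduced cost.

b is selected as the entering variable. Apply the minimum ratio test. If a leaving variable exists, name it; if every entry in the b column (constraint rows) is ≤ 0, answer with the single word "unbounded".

s4

Ratios: row 1 (s1): entry -1/5 ≤ 0, skip; row 2 (a): entry -2/5 ≤ 0, skip; row 3 (s3): (136/5)/(11/5) = 136/11; row 4 (s4): (43/5)/(18/5) = 43/18; row 5 (s5): (32/5)/(2/5) = 16.
Minimum ratio is in the s4 row, so s4 leaves.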